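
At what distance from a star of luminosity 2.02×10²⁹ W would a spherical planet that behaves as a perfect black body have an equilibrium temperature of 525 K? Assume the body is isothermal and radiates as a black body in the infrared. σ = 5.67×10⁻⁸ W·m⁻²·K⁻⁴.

For an isothermal black-emitting sphere, (1−a)S·πr² = σ·4πr²·T⁴ ⇒ S = 4σT⁴/(1−a).
S = 4·5.67×10⁻⁸·(525)⁴/1.00 = 17230 W/m².
Flux falls as S = L/(4πd²), so d = √(L/(4πS)) = √(2.02×10²⁹/(4π·17230)).

d ≈ 9.66×10¹¹ m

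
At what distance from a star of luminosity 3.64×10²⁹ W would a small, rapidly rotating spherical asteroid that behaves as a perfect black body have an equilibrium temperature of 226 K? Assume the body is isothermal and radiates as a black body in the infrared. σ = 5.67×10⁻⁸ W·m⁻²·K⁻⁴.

For an isothermal black-emitting sphere, (1−a)S·πr² = σ·4πr²·T⁴ ⇒ S = 4σT⁴/(1−a).
S = 4·5.67×10⁻⁸·(226)⁴/1.00 = 591.7 W/m².
Flux falls as S = L/(4πd²), so d = √(L/(4πS)) = √(3.64×10²⁹/(4π·591.7)).

d ≈ 7.00×10¹² m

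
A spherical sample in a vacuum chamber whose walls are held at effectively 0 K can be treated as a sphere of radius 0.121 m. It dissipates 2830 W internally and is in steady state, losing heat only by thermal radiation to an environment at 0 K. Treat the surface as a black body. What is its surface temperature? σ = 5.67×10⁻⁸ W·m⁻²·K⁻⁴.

T ≈ 722 K

Steady state: internal power = radiated power, P = εσA T⁴.
Radiating area A = 4πr² = 0.1840 m².
T⁴ = P/(εσA) = 2830/(1.0·5.67×10⁻⁸·0.1840) = 2.713×10¹¹ K⁴.
T = (2.713×10¹¹)^(1/4).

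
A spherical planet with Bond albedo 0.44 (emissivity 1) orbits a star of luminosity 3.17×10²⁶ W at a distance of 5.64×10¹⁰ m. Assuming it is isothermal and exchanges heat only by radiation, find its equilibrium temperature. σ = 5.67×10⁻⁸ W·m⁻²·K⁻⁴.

T ≈ 374 K

First find the stellar flux at distance d: S = L/(4πd²) = 3.17×10²⁶/(4π·(5.64×10¹⁰)²) = 7930 W/m².
For an isothermal sphere, absorbed (1−a)S·πr² = emitted σ·4πr²·T⁴, so T⁴ = (1−a)S/(4σ).
T⁴ = 0.560·7930/(4·5.67×10⁻⁸) = 1.958×10¹⁰ K⁴.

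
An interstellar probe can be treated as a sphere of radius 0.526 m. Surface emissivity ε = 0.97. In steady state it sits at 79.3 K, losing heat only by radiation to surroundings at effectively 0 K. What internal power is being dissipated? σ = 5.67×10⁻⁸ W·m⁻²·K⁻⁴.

P ≈ 7.56 W

Steady state: P = εσA T⁴.
A = 4πr² = 3.477 m²; T⁴ = (79.3)⁴ = 3.955×10⁷ K⁴.
P = 0.97 × 5.67×10⁻⁸ × 3.477 × 3.955×10⁷.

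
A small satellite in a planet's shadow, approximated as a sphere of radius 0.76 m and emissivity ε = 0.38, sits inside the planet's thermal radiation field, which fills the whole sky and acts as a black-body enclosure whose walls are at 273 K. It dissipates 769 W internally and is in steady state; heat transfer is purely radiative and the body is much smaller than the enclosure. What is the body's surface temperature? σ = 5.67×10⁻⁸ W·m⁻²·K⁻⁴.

For a small grey body in a large enclosure, net radiated power = εσA(T⁴ − T_w⁴).
Steady state: P = εσA(T⁴ − T_w⁴) with A = 4πr² = 7.258 m².
T⁴ = P/(εσA) + T_w⁴ = 769/(0.38·5.67×10⁻⁸·7.258) + (273)⁴
    = 4.917×10⁹ + 5.555×10⁹ = 1.047×10¹⁰ K⁴.

T ≈ 320 K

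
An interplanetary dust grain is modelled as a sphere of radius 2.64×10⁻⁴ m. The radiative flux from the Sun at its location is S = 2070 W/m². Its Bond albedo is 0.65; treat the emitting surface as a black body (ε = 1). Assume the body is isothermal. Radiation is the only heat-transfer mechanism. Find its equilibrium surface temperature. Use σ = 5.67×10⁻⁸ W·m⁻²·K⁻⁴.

T ≈ 238 K

At equilibrium, absorbed power = emitted power.
Absorbing cross-section = πr² = 2.190×10⁻⁷ m²; emitting surface = 4πr² = 8.758×10⁻⁷ m² (ratio 4).
(1−a)S·A_cross = εσ·A_surf·T⁴  ⇒  T⁴ = (1−a)S/(4σ).
T⁴ = 0.350·2070/(4·5.67×10⁻⁸) = 3.194×10⁹ K⁴.
T = (3.194×10⁹)^(1/4).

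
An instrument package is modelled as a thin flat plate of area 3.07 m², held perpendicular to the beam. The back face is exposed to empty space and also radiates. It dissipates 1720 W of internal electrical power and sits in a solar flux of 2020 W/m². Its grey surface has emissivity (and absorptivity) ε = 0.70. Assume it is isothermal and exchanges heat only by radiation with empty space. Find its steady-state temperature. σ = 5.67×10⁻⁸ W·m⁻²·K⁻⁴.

T ≈ 397 K

At steady state, absorbed solar power + internal power = radiated power.
Absorbed: α·S·A_cross = 0.70·2020·3.070 = 4341 W (cross-section A).
Total input = 4341 + 1720 = 6061 W.
Radiated: εσ·A_surf·T⁴ with A_surf = 2A = 6.140 m².
T⁴ = 6061/(0.70·5.67×10⁻⁸·6.140) = 2.487×10¹⁰ K⁴.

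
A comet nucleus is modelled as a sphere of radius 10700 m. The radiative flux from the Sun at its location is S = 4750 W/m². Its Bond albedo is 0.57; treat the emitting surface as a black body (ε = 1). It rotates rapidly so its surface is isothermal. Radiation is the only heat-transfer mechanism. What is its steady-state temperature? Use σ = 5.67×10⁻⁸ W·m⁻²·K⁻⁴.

T ≈ 308 K

At equilibrium, absorbed power = emitted power.
Absorbing cross-section = πr² = 3.597×10⁸ m²; emitting surface = 4πr² = 1.439×10⁹ m² (ratio 4).
(1−a)S·A_cross = εσ·A_surf·T⁴  ⇒  T⁴ = (1−a)S/(4σ).
T⁴ = 0.430·4750/(4·5.67×10⁻⁸) = 9.006×10⁹ K⁴.
T = (9.006×10⁹)^(1/4).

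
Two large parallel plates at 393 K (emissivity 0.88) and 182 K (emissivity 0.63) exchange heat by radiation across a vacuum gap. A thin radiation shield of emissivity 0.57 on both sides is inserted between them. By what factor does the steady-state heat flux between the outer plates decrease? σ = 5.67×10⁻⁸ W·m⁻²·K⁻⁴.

Without shield: q₀ = σΔ(T⁴)/(1/ε₁+1/ε₂−1) with denominator 1.724.
With shield the two gaps are in series; the resistances add: (1/ε₁+1/ε_s−1)+(1/ε_s+1/ε₂−1) = 1.891+2.342 = 4.232.
Heat-flux ratio q₀/q = 4.232/1.724.

factor ≈ 2.46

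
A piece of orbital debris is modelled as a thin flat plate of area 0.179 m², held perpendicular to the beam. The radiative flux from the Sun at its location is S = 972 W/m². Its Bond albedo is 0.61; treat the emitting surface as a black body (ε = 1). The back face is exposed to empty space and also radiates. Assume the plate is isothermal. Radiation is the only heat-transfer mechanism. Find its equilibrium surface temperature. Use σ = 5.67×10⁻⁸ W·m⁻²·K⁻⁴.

T ≈ 240 K

At equilibrium, absorbed power = emitted power.
Absorbing cross-section = A = 0.1790 m²; emitting surface = 2A = 0.3580 m² (ratio 2).
(1−a)S·A_cross = εσ·A_surf·T⁴  ⇒  T⁴ = (1−a)S/(2σ).
T⁴ = 0.390·972/(2·5.67×10⁻⁸) = 3.343×10⁹ K⁴.
T = (3.343×10⁹)^(1/4).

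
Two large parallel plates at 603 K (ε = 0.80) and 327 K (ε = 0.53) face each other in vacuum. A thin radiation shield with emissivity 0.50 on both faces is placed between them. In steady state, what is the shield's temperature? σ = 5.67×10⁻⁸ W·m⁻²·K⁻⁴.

In steady state the net flux on the hot side equals that on the cold side.
σ(T₁⁴−T_s⁴)/D₁ = σ(T_s⁴−T₂⁴)/D₂, with D₁ = 1/ε₁+1/ε_s−1 = 2.250, D₂ = 1/ε_s+1/ε₂−1 = 2.887.
Solve for T_s⁴: T_s⁴ = (D₂·T₁⁴ + D₁·T₂⁴)/(D₁+D₂) = 7.931×10¹⁰ K⁴.

T_s ≈ 531 K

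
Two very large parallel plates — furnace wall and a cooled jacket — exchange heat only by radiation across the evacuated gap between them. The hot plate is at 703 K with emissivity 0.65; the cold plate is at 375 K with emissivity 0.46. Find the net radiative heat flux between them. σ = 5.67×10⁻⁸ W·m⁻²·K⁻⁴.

q ≈ 4690 W/m²

For two infinite grey parallel plates, q = σ(T₁⁴ − T₂⁴)/(1/ε₁ + 1/ε₂ − 1).
T₁⁴ − T₂⁴ = 2.442×10¹¹ − 1.978×10¹⁰ = 2.245×10¹¹ K⁴.
1/ε₁ + 1/ε₂ − 1 = 1.538 + 2.174 − 1 = 2.712.
q = 5.67×10⁻⁸ × 2.245×10¹¹ / 2.712.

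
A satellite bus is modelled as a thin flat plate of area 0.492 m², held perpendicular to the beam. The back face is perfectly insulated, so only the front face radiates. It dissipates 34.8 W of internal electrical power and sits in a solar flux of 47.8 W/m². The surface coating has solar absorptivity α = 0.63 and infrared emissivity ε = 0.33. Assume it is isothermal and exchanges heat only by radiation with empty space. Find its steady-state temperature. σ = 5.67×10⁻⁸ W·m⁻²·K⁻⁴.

T ≈ 271 K

At steady state, absorbed solar power + internal power = radiated power.
Absorbed: α·S·A_cross = 0.63·47.8·0.4920 = 14.82 W (cross-section A).
Total input = 14.82 + 34.8 = 49.62 W.
Radiated: εσ·A_surf·T⁴ with A_surf = A = 0.4920 m².
T⁴ = 49.62/(0.33·5.67×10⁻⁸·0.4920) = 5.390×10⁹ K⁴.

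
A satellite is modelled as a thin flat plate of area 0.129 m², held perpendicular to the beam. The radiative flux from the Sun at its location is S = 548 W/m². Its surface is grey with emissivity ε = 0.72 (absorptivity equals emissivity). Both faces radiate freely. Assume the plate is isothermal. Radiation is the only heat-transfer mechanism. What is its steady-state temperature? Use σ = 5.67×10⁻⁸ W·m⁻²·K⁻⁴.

T ≈ 264 K

At equilibrium, absorbed power = emitted power.
Absorbing cross-section = A = 0.1290 m²; emitting surface = 2A = 0.2580 m² (ratio 2).
εS·A_cross = εσ·A_surf·T⁴  ⇒  T⁴ = S/(2σ)   (ε cancels).
T⁴ = 548/(2·5.67×10⁻⁸) = 4.832×10⁹ K⁴.
T = (4.832×10⁹)^(1/4).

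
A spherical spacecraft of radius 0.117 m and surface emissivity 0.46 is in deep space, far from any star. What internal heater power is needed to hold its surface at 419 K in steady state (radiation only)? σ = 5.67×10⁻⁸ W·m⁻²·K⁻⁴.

P = εσ·4πr²·T⁴.
4πr² = 0.1720 m²; T⁴ = 3.082×10¹⁰ K⁴.
P = 0.46·5.67×10⁻⁸·0.1720·3.082×10¹⁰.

P ≈ 138 W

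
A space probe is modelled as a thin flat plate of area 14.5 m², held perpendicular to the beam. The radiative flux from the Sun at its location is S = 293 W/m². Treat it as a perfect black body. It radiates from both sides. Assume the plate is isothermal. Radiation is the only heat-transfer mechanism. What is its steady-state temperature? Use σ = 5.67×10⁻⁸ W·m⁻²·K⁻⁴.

T ≈ 225 K

At equilibrium, absorbed power = emitted power.
Absorbing cross-section = A = 14.50 m²; emitting surface = 2A = 29.00 m² (ratio 2).
S·A_cross = εσ·A_surf·T⁴  ⇒  T⁴ = S/(2σ).
T⁴ = 1.00·293/(2·5.67×10⁻⁸) = 2.584×10⁹ K⁴.
T = (2.584×10⁹)^(1/4).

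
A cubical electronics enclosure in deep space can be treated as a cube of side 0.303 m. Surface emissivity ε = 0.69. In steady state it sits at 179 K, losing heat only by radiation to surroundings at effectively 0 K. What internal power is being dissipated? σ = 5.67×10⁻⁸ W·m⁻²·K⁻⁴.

P ≈ 22.1 W

Steady state: P = εσA T⁴.
A = 6L² = 0.5509 m²; T⁴ = (179)⁴ = 1.027×10⁹ K⁴.
P = 0.69 × 5.67×10⁻⁸ × 0.5509 × 1.027×10⁹.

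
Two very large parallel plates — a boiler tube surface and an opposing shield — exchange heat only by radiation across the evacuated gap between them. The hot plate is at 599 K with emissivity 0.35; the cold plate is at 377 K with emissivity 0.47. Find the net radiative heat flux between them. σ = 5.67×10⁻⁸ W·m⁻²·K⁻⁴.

q ≈ 1540 W/m²

For two infinite grey parallel plates, q = σ(T₁⁴ − T₂⁴)/(1/ε₁ + 1/ε₂ − 1).
T₁⁴ − T₂⁴ = 1.287×10¹¹ − 2.020×10¹⁰ = 1.085×10¹¹ K⁴.
1/ε₁ + 1/ε₂ − 1 = 2.857 + 2.128 − 1 = 3.985.
q = 5.67×10⁻⁸ × 1.085×10¹¹ / 3.985.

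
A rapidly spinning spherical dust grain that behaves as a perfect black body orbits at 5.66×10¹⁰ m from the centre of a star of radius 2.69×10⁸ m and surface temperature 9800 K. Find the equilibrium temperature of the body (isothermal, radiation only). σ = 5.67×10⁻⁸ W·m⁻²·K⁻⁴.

The star's surface emits σT_*⁴; at distance d the flux is S = σT_*⁴(R_*/d)².
S = 5.67×10⁻⁸·(9800)⁴·(2.69×10⁸/5.66×10¹⁰)² = 11810 W/m².
For an isothermal sphere T⁴ = (1−a)S/(4σ) = 5.209×10¹⁰ K⁴.

T ≈ 478 K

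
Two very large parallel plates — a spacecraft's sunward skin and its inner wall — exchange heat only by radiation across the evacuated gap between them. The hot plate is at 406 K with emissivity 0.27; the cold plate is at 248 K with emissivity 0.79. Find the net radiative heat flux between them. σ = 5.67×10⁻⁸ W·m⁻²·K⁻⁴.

q ≈ 334 W/m²

For two infinite grey parallel plates, q = σ(T₁⁴ − T₂⁴)/(1/ε₁ + 1/ε₂ − 1).
T₁⁴ − T₂⁴ = 2.717×10¹⁰ − 3.783×10⁹ = 2.339×10¹⁰ K⁴.
1/ε₁ + 1/ε₂ − 1 = 3.704 + 1.266 − 1 = 3.970.
q = 5.67×10⁻⁸ × 2.339×10¹⁰ / 3.970.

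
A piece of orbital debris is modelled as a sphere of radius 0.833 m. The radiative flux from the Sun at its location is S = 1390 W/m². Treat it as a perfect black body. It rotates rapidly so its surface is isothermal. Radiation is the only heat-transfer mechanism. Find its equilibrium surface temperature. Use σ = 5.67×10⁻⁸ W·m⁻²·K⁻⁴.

T ≈ 280 K

At equilibrium, absorbed power = emitted power.
Absorbing cross-section = πr² = 2.180 m²; emitting surface = 4πr² = 8.720 m² (ratio 4).
S·A_cross = εσ·A_surf·T⁴  ⇒  T⁴ = S/(4σ).
T⁴ = 1.00·1390/(4·5.67×10⁻⁸) = 6.129×10⁹ K⁴.
T = (6.129×10⁹)^(1/4).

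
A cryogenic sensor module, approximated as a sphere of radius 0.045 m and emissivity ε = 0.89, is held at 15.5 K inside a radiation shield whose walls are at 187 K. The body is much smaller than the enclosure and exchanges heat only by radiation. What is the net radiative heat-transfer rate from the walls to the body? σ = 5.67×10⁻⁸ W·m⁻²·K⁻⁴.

P_net ≈ 1.57 W

For a small grey body in a large enclosure: P_net = εσA(T_body⁴ − T_wall⁴).
A = 4πr² = 0.02545 m²; T_body⁴ − T_wall⁴ = 57720 − 1.223×10⁹ = -1.223×10⁹ K⁴.
|P_net| = 0.89·5.67×10⁻⁸·0.02545·1.223×10⁹.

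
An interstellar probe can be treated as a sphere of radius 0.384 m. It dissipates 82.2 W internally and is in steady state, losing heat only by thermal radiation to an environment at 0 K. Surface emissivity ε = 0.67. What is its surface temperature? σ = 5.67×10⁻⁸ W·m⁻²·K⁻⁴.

Steady state: internal power = radiated power, P = εσA T⁴.
Radiating area A = 4πr² = 1.853 m².
T⁴ = P/(εσA) = 82.2/(0.67·5.67×10⁻⁸·1.853) = 1.168×10⁹ K⁴.
T = (1.168×10⁹)^(1/4).

T ≈ 185 K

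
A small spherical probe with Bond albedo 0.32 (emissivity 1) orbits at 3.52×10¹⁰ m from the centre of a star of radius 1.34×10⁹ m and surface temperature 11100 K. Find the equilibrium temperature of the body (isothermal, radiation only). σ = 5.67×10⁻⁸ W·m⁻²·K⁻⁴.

The star's surface emits σT_*⁴; at distance d the flux is S = σT_*⁴(R_*/d)².
S = 5.67×10⁻⁸·(11100)⁴·(1.34×10⁹/3.52×10¹⁰)² = 1.247×10⁶ W/m².
For an isothermal sphere T⁴ = (1−a)S/(4σ) = 3.740×10¹² K⁴.

T ≈ 1390 K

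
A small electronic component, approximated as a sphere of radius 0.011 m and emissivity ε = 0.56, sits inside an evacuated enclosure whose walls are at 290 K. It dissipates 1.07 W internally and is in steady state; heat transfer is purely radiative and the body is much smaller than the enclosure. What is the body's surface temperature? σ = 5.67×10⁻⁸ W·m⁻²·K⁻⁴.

T ≈ 414 K

For a small grey body in a large enclosure, net radiated power = εσA(T⁴ − T_w⁴).
Steady state: P = εσA(T⁴ − T_w⁴) with A = 4πr² = 0.001521 m².
T⁴ = P/(εσA) + T_w⁴ = 1.07/(0.56·5.67×10⁻⁸·0.001521) + (290)⁴
    = 2.216×10¹⁰ + 7.073×10⁹ = 2.924×10¹⁰ K⁴.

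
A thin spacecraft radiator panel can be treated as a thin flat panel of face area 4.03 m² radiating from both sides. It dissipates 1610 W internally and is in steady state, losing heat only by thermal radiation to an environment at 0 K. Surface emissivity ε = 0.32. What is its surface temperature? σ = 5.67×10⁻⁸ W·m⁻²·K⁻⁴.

Steady state: internal power = radiated power, P = εσA T⁴.
Radiating area A = 2·4.03 = 8.060 m².
T⁴ = P/(εσA) = 1610/(0.32·5.67×10⁻⁸·8.060) = 1.101×10¹⁰ K⁴.
T = (1.101×10¹⁰)^(1/4).

T ≈ 324 K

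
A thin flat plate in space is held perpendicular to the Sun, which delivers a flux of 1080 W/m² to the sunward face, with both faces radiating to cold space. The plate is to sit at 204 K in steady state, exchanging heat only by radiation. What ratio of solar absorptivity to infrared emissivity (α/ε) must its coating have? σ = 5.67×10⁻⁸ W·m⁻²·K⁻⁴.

α/ε ≈ 0.182

Balance: αS·A = εσ·2A·T⁴ ⇒ α/ε = 2σT⁴/S.
α/ε = 2·5.67×10⁻⁸·(204)⁴/1080 = 2·5.67×10⁻⁸·1.732×10⁹/1080.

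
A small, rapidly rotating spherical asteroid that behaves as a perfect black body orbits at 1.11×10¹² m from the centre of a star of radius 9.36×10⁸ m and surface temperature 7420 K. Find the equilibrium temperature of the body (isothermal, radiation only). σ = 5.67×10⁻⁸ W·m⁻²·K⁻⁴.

The star's surface emits σT_*⁴; at distance d the flux is S = σT_*⁴(R_*/d)².
S = 5.67×10⁻⁸·(7420)⁴·(9.36×10⁸/1.11×10¹²)² = 122.2 W/m².
For an isothermal sphere T⁴ = (1−a)S/(4σ) = 5.388×10⁸ K⁴.

T ≈ 152 K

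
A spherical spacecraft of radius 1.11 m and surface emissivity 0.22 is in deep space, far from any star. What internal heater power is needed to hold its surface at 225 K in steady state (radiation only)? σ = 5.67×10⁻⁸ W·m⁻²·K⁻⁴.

P = εσ·4πr²·T⁴.
4πr² = 15.48 m²; T⁴ = 2.563×10⁹ K⁴.
P = 0.22·5.67×10⁻⁸·15.48·2.563×10⁹.

P ≈ 495 W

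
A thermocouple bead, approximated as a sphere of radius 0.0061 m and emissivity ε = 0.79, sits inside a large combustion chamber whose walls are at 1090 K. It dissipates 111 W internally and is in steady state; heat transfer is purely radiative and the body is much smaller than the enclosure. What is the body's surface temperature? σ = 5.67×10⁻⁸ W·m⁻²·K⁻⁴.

For a small grey body in a large enclosure, net radiated power = εσA(T⁴ − T_w⁴).
Steady state: P = εσA(T⁴ − T_w⁴) with A = 4πr² = 4.676×10⁻⁴ m².
T⁴ = P/(εσA) + T_w⁴ = 111/(0.79·5.67×10⁻⁸·4.676×10⁻⁴) + (1090)⁴
    = 5.300×10¹² + 1.412×10¹² = 6.711×10¹² K⁴.

T ≈ 1610 K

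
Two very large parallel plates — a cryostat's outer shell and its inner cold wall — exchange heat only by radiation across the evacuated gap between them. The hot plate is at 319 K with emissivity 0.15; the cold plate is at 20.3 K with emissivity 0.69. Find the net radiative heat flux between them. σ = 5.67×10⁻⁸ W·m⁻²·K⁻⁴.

For two infinite grey parallel plates, q = σ(T₁⁴ − T₂⁴)/(1/ε₁ + 1/ε₂ − 1).
T₁⁴ − T₂⁴ = 1.036×10¹⁰ − 1.698×10⁵ = 1.036×10¹⁰ K⁴.
1/ε₁ + 1/ε₂ − 1 = 6.667 + 1.449 − 1 = 7.116.
q = 5.67×10⁻⁸ × 1.036×10¹⁰ / 7.116.

q ≈ 82.5 W/m²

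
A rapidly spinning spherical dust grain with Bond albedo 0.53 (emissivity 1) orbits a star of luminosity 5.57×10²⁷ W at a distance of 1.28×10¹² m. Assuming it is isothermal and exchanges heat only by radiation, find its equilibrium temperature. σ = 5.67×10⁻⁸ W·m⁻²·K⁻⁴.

First find the stellar flux at distance d: S = L/(4πd²) = 5.57×10²⁷/(4π·(1.28×10¹²)²) = 270.5 W/m².
For an isothermal sphere, absorbed (1−a)S·πr² = emitted σ·4πr²·T⁴, so T⁴ = (1−a)S/(4σ).
T⁴ = 0.470·270.5/(4·5.67×10⁻⁸) = 5.606×10⁸ K⁴.

T ≈ 154 K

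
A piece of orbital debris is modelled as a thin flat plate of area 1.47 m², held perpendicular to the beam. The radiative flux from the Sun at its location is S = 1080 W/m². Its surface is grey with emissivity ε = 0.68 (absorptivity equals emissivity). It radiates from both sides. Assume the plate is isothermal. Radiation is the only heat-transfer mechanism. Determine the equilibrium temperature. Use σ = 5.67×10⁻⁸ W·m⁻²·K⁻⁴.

T ≈ 312 K

At equilibrium, absorbed power = emitted power.
Absorbing cross-section = A = 1.470 m²; emitting surface = 2A = 2.940 m² (ratio 2).
εS·A_cross = εσ·A_surf·T⁴  ⇒  T⁴ = S/(2σ)   (ε cancels).
T⁴ = 1080/(2·5.67×10⁻⁸) = 9.524×10⁹ K⁴.
T = (9.524×10⁹)^(1/4).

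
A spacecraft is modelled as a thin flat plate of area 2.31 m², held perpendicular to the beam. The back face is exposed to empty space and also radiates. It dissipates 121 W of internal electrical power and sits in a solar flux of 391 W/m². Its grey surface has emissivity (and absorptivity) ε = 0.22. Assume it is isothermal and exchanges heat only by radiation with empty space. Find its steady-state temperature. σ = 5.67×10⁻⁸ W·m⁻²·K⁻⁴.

At steady state, absorbed solar power + internal power = radiated power.
Absorbed: α·S·A_cross = 0.22·391·2.310 = 198.7 W (cross-section A).
Total input = 198.7 + 121 = 319.7 W.
Radiated: εσ·A_surf·T⁴ with A_surf = 2A = 4.620 m².
T⁴ = 319.7/(0.22·5.67×10⁻⁸·4.620) = 5.548×10⁹ K⁴.

T ≈ 273 K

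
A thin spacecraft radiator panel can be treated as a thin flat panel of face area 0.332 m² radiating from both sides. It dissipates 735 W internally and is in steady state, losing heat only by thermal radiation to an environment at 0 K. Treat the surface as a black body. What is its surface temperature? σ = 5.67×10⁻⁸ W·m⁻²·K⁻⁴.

Steady state: internal power = radiated power, P = εσA T⁴.
Radiating area A = 2·0.332 = 0.6640 m².
T⁴ = P/(εσA) = 735/(1.0·5.67×10⁻⁸·0.6640) = 1.952×10¹⁰ K⁴.
T = (1.952×10¹⁰)^(1/4).

T ≈ 374 K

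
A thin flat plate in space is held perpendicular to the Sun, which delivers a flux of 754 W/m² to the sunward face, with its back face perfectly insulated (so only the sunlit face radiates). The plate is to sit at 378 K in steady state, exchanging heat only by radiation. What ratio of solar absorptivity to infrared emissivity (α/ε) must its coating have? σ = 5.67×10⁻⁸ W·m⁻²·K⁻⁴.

α/ε ≈ 1.54

Balance: αS·A = εσ·1A·T⁴ ⇒ α/ε = σT⁴/S.
α/ε = 5.67×10⁻⁸·(378)⁴/754 = 5.67×10⁻⁸·2.042×10¹⁰/754.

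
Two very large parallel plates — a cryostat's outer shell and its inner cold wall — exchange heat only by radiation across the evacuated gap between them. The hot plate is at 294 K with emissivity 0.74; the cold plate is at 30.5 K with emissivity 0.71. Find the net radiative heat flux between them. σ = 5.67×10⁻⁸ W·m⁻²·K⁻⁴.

q ≈ 241 W/m²

For two infinite grey parallel plates, q = σ(T₁⁴ − T₂⁴)/(1/ε₁ + 1/ε₂ − 1).
T₁⁴ − T₂⁴ = 7.471×10⁹ − 8.654×10⁵ = 7.470×10⁹ K⁴.
1/ε₁ + 1/ε₂ − 1 = 1.351 + 1.408 − 1 = 1.760.
q = 5.67×10⁻⁸ × 7.470×10⁹ / 1.760.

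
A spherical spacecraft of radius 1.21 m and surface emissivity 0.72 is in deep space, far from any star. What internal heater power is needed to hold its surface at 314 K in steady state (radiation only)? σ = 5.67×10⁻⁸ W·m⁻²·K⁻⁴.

P = εσ·4πr²·T⁴.
4πr² = 18.40 m²; T⁴ = 9.721×10⁹ K⁴.
P = 0.72·5.67×10⁻⁸·18.40·9.721×10⁹.

P ≈ 7300 W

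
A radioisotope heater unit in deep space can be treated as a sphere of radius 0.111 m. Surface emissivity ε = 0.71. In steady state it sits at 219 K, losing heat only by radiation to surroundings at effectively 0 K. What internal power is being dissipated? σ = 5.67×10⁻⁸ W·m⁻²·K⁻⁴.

Steady state: P = εσA T⁴.
A = 4πr² = 0.1548 m²; T⁴ = (219)⁴ = 2.300×10⁹ K⁴.
P = 0.71 × 5.67×10⁻⁸ × 0.1548 × 2.300×10⁹.

P ≈ 14.3 W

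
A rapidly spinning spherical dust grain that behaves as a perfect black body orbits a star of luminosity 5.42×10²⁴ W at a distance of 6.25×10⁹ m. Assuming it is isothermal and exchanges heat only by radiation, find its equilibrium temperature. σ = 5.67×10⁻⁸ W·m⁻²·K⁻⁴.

First find the stellar flux at distance d: S = L/(4πd²) = 5.42×10²⁴/(4π·(6.25×10⁹)²) = 11040 W/m².
For an isothermal sphere, absorbed (1−a)S·πr² = emitted σ·4πr²·T⁴, so T⁴ = (1−a)S/(4σ).
T⁴ = 1.00·11040/(4·5.67×10⁻⁸) = 4.868×10¹⁰ K⁴.

T ≈ 470 K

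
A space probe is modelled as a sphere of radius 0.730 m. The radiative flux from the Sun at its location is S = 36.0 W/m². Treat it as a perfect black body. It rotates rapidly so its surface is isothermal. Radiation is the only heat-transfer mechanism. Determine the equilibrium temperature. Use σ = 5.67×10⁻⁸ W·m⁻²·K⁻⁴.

T ≈ 112 K

At equilibrium, absorbed power = emitted power.
Absorbing cross-section = πr² = 1.674 m²; emitting surface = 4πr² = 6.697 m² (ratio 4).
S·A_cross = εσ·A_surf·T⁴  ⇒  T⁴ = S/(4σ).
T⁴ = 1.00·36.0/(4·5.67×10⁻⁸) = 1.587×10⁸ K⁴.
T = (1.587×10⁸)^(1/4).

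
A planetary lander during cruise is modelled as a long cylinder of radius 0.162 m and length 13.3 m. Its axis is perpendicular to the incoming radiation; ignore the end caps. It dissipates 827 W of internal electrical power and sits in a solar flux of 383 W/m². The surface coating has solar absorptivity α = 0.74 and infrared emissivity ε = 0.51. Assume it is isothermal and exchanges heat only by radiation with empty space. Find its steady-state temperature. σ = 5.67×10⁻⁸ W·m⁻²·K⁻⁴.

T ≈ 269 K

At steady state, absorbed solar power + internal power = radiated power.
Absorbed: α·S·A_cross = 0.74·383·4.309 = 1221 W (cross-section 2rL).
Total input = 1221 + 827 = 2048 W.
Radiated: εσ·A_surf·T⁴ with A_surf = 2πrL = 13.54 m².
T⁴ = 2048/(0.51·5.67×10⁻⁸·13.54) = 5.232×10⁹ K⁴.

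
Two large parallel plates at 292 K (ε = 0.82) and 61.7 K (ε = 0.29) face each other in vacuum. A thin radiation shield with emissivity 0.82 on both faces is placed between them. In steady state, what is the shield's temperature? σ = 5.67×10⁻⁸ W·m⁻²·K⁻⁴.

In steady state the net flux on the hot side equals that on the cold side.
σ(T₁⁴−T_s⁴)/D₁ = σ(T_s⁴−T₂⁴)/D₂, with D₁ = 1/ε₁+1/ε_s−1 = 1.439, D₂ = 1/ε_s+1/ε₂−1 = 3.668.
Solve for T_s⁴: T_s⁴ = (D₂·T₁⁴ + D₁·T₂⁴)/(D₁+D₂) = 5.225×10⁹ K⁴.

T_s ≈ 269 K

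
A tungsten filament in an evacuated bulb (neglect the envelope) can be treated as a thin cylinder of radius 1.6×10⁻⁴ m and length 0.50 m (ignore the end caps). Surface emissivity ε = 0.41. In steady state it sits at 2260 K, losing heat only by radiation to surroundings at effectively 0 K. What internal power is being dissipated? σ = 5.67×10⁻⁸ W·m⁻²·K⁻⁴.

Steady state: P = εσA T⁴.
A = 2πrL = 5.027×10⁻⁴ m²; T⁴ = (2260)⁴ = 2.609×10¹³ K⁴.
P = 0.41 × 5.67×10⁻⁸ × 5.027×10⁻⁴ × 2.609×10¹³.

P ≈ 305 W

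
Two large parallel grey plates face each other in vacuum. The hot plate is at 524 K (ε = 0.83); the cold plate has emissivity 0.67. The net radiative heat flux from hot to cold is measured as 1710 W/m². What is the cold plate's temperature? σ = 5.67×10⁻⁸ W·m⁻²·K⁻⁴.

T₂ ≈ 394 K

q = σ(T₁⁴ − T₂⁴)/(1/ε₁ + 1/ε₂ − 1); denominator = 1.697.
T₂⁴ = T₁⁴ − q·(1/ε₁+1/ε₂−1)/σ = 7.539×10¹⁰ − 1710·1.697/5.67×10⁻⁸
    = 2.420×10¹⁰ K⁴.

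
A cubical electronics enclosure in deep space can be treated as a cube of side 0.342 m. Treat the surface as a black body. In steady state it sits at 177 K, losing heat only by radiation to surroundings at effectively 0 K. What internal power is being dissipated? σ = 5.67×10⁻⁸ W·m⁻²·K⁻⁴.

P ≈ 39.1 W

Steady state: P = εσA T⁴.
A = 6L² = 0.7018 m²; T⁴ = (177)⁴ = 9.815×10⁸ K⁴.
P = 1.0 × 5.67×10⁻⁸ × 0.7018 × 9.815×10⁸.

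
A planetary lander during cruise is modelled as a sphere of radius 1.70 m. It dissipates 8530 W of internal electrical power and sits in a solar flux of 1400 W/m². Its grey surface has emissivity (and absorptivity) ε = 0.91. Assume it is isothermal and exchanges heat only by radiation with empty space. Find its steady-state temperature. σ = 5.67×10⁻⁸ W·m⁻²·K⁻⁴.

T ≈ 322 K

At steady state, absorbed solar power + internal power = radiated power.
Absorbed: α·S·A_cross = 0.91·1400·9.079 = 11570 W (cross-section πr²).
Total input = 11570 + 8530 = 20100 W.
Radiated: εσ·A_surf·T⁴ with A_surf = 4πr² = 36.32 m².
T⁴ = 20100/(0.91·5.67×10⁻⁸·36.32) = 1.072×10¹⁰ K⁴.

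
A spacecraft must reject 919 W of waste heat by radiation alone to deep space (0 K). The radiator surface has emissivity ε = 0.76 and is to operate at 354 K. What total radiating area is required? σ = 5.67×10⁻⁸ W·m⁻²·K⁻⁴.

P = εσA T⁴ ⇒ A = P/(εσT⁴).
T⁴ = 1.570×10¹⁰ K⁴.
A = 919/(0.76 × 5.67×10⁻⁸ × 1.570×10¹⁰).

A ≈ 1.36 m²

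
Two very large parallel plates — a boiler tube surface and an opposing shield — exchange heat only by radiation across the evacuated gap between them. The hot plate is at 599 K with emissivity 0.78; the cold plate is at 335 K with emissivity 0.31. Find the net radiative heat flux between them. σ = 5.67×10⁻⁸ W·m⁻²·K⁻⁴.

For two infinite grey parallel plates, q = σ(T₁⁴ − T₂⁴)/(1/ε₁ + 1/ε₂ − 1).
T₁⁴ − T₂⁴ = 1.287×10¹¹ − 1.259×10¹⁰ = 1.161×10¹¹ K⁴.
1/ε₁ + 1/ε₂ − 1 = 1.282 + 3.226 − 1 = 3.508.
q = 5.67×10⁻⁸ × 1.161×10¹¹ / 3.508.

q ≈ 1880 W/m²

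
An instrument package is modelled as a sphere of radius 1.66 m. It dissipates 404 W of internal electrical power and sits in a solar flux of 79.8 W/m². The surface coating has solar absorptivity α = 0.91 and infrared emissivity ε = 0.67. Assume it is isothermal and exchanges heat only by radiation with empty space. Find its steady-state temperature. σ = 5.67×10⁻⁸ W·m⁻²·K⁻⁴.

At steady state, absorbed solar power + internal power = radiated power.
Absorbed: α·S·A_cross = 0.91·79.8·8.657 = 628.7 W (cross-section πr²).
Total input = 628.7 + 404 = 1033 W.
Radiated: εσ·A_surf·T⁴ with A_surf = 4πr² = 34.63 m².
T⁴ = 1033/(0.67·5.67×10⁻⁸·34.63) = 7.850×10⁸ K⁴.

T ≈ 167 K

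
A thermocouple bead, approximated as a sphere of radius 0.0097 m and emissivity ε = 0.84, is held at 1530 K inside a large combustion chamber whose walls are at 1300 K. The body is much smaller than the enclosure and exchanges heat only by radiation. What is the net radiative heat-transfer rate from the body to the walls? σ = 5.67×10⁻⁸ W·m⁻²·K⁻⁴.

For a small grey body in a large enclosure: P_net = εσA(T_body⁴ − T_wall⁴).
A = 4πr² = 0.001182 m²; T_body⁴ − T_wall⁴ = 5.480×10¹² − 2.856×10¹² = 2.624×10¹² K⁴.
|P_net| = 0.84·5.67×10⁻⁸·0.001182·2.624×10¹².

P_net ≈ 148 W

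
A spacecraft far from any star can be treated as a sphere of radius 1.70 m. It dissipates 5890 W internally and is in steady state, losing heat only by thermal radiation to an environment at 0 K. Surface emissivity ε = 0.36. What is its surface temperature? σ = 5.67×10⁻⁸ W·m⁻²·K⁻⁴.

T ≈ 299 K

Steady state: internal power = radiated power, P = εσA T⁴.
Radiating area A = 4πr² = 36.32 m².
T⁴ = P/(εσA) = 5890/(0.36·5.67×10⁻⁸·36.32) = 7.946×10⁹ K⁴.
T = (7.946×10⁹)^(1/4).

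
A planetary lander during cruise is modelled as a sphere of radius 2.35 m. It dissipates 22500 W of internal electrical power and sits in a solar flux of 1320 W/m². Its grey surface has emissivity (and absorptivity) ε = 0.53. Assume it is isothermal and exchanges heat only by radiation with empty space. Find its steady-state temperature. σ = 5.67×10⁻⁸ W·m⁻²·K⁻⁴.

T ≈ 359 K

At steady state, absorbed solar power + internal power = radiated power.
Absorbed: α·S·A_cross = 0.53·1320·17.35 = 12140 W (cross-section πr²).
Total input = 12140 + 22500 = 34640 W.
Radiated: εσ·A_surf·T⁴ with A_surf = 4πr² = 69.40 m².
T⁴ = 34640/(0.53·5.67×10⁻⁸·69.40) = 1.661×10¹⁰ K⁴.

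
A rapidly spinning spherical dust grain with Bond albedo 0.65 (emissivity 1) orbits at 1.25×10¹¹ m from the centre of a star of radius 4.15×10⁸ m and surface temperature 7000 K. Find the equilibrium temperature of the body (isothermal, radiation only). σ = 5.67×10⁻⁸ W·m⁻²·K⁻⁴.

The star's surface emits σT_*⁴; at distance d the flux is S = σT_*⁴(R_*/d)².
S = 5.67×10⁻⁸·(7000)⁴·(4.15×10⁸/1.25×10¹¹)² = 1501 W/m².
For an isothermal sphere T⁴ = (1−a)S/(4σ) = 2.316×10⁹ K⁴.

T ≈ 219 K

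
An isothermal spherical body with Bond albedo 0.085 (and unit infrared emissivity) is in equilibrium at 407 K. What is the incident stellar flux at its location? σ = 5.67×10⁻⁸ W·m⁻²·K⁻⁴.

(1−a)S·πr² = σ·4πr²·T⁴ ⇒ S = 4σT⁴/(1−a).
S = 4·5.67×10⁻⁸·2.744×10¹⁰/0.915.

S ≈ 6800 W/m²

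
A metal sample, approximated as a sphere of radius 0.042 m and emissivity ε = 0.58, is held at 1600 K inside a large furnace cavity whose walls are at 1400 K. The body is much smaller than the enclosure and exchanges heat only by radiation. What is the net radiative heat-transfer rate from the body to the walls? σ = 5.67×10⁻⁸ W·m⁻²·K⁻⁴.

For a small grey body in a large enclosure: P_net = εσA(T_body⁴ − T_wall⁴).
A = 4πr² = 0.02217 m²; T_body⁴ − T_wall⁴ = 6.554×10¹² − 3.842×10¹² = 2.712×10¹² K⁴.
|P_net| = 0.58·5.67×10⁻⁸·0.02217·2.712×10¹².

P_net ≈ 1980 W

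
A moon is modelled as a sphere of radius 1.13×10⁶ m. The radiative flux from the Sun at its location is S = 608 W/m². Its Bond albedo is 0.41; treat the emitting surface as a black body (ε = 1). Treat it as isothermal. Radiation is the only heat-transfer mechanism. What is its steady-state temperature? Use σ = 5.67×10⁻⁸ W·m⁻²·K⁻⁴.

At equilibrium, absorbed power = emitted power.
Absorbing cross-section = πr² = 4.011×10¹² m²; emitting surface = 4πr² = 1.605×10¹³ m² (ratio 4).
(1−a)S·A_cross = εσ·A_surf·T⁴  ⇒  T⁴ = (1−a)S/(4σ).
T⁴ = 0.590·608/(4·5.67×10⁻⁸) = 1.582×10⁹ K⁴.
T = (1.582×10⁹)^(1/4).

T ≈ 199 K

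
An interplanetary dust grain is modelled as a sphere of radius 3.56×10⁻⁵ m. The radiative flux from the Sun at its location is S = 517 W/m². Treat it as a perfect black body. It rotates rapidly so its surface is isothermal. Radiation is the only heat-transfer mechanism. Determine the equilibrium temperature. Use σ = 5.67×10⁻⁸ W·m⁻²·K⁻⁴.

At equilibrium, absorbed power = emitted power.
Absorbing cross-section = πr² = 3.982×10⁻⁹ m²; emitting surface = 4πr² = 1.593×10⁻⁸ m² (ratio 4).
S·A_cross = εσ·A_surf·T⁴  ⇒  T⁴ = S/(4σ).
T⁴ = 1.00·517/(4·5.67×10⁻⁸) = 2.280×10⁹ K⁴.
T = (2.280×10⁹)^(1/4).

T ≈ 219 K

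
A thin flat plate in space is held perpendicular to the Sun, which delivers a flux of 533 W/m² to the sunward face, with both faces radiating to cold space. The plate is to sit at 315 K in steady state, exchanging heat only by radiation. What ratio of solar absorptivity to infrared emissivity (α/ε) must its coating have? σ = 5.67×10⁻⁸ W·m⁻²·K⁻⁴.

Balance: αS·A = εσ·2A·T⁴ ⇒ α/ε = 2σT⁴/S.
α/ε = 2·5.67×10⁻⁸·(315)⁴/533 = 2·5.67×10⁻⁸·9.846×10⁹/533.

α/ε ≈ 2.09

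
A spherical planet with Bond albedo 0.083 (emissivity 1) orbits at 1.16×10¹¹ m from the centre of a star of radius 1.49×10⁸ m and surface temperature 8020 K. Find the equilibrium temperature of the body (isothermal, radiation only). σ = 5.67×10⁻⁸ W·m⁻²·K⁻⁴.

T ≈ 199 K

The star's surface emits σT_*⁴; at distance d the flux is S = σT_*⁴(R_*/d)².
S = 5.67×10⁻⁸·(8020)⁴·(1.49×10⁸/1.16×10¹¹)² = 387.0 W/m².
For an isothermal sphere T⁴ = (1−a)S/(4σ) = 1.565×10⁹ K⁴.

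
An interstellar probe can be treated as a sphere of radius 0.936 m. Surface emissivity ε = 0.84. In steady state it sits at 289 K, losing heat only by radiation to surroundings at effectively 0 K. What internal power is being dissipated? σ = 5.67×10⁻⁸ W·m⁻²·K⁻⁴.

P ≈ 3660 W

Steady state: P = εσA T⁴.
A = 4πr² = 11.01 m²; T⁴ = (289)⁴ = 6.976×10⁹ K⁴.
P = 0.84 × 5.67×10⁻⁸ × 11.01 × 6.976×10⁹.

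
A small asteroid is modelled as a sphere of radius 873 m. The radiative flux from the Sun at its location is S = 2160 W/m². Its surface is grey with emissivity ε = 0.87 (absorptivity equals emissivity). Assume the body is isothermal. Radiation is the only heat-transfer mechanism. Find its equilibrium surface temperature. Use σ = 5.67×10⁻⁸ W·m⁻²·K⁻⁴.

T ≈ 312 K

At equilibrium, absorbed power = emitted power.
Absorbing cross-section = πr² = 2.394×10⁶ m²; emitting surface = 4πr² = 9.577×10⁶ m² (ratio 4).
εS·A_cross = εσ·A_surf·T⁴  ⇒  T⁴ = S/(4σ)   (ε cancels).
T⁴ = 2160/(4·5.67×10⁻⁸) = 9.524×10⁹ K⁴.
T = (9.524×10⁹)^(1/4).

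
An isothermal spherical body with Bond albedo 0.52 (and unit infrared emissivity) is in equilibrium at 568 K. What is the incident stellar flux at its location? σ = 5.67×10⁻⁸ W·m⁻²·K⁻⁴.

(1−a)S·πr² = σ·4πr²·T⁴ ⇒ S = 4σT⁴/(1−a).
S = 4·5.67×10⁻⁸·1.041×10¹¹/0.480.

S ≈ 49200 W/m²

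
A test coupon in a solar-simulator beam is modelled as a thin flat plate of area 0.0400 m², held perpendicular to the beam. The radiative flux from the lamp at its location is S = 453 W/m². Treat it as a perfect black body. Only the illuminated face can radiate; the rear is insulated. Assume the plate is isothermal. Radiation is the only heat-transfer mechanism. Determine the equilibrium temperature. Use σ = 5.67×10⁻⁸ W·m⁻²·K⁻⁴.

T ≈ 299 K

At equilibrium, absorbed power = emitted power.
Absorbing cross-section = A = 0.04000 m²; emitting surface = A = 0.04000 m² (ratio 1).
S·A_cross = εσ·A_surf·T⁴  ⇒  T⁴ = S/(1σ).
T⁴ = 1.00·453/(1·5.67×10⁻⁸) = 7.989×10⁹ K⁴.
T = (7.989×10⁹)^(1/4).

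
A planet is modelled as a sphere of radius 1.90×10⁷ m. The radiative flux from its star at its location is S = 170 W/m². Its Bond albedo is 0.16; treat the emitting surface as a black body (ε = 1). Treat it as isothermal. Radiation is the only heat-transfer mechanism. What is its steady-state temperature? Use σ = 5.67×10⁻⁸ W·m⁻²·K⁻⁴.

T ≈ 158 K

At equilibrium, absorbed power = emitted power.
Absorbing cross-section = πr² = 1.134×10¹⁵ m²; emitting surface = 4πr² = 4.536×10¹⁵ m² (ratio 4).
(1−a)S·A_cross = εσ·A_surf·T⁴  ⇒  T⁴ = (1−a)S/(4σ).
T⁴ = 0.840·170/(4·5.67×10⁻⁸) = 6.296×10⁸ K⁴.
T = (6.296×10⁸)^(1/4).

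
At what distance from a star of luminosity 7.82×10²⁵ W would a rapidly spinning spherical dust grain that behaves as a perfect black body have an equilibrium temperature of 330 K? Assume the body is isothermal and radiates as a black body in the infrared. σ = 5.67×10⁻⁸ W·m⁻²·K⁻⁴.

For an isothermal black-emitting sphere, (1−a)S·πr² = σ·4πr²·T⁴ ⇒ S = 4σT⁴/(1−a).
S = 4·5.67×10⁻⁸·(330)⁴/1.00 = 2690 W/m².
Flux falls as S = L/(4πd²), so d = √(L/(4πS)) = √(7.82×10²⁵/(4π·2690)).

d ≈ 4.81×10¹⁰ m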